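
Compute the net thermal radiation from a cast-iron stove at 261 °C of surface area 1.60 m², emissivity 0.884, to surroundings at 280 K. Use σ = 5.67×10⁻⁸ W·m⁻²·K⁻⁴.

Q ≈ 6030 W

Convert: 261 °C = 534 K.
Q = εσA(T⁴ − T_s⁴). T⁴ − T_s⁴ = (534)⁴ − (280)⁴ = 8.13×10^10 − 6.15×10^9 = 7.52×10^10 K⁴.
Q = 0.884 × 5.67×10⁻⁸ × 1.60 × 7.52×10^10 = 6030 W.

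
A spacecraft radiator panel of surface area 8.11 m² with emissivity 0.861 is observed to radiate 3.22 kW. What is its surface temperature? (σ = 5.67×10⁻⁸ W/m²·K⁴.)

T ≈ 300 K

From P = εσAT⁴, T = (P / εσA)^(1/4) = (3220 / (0.861 × 5.67×10⁻⁸ × 8.11))^(1/4).
T = (8.13×10^9)^(1/4) = 300 K.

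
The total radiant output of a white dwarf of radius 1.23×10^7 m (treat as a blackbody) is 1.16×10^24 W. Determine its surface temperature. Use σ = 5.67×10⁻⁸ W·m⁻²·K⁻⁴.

A = 4πr² = 4π × (1.23×10^7)² = 1.90×10^15 m².
From P = σAT⁴, T = (P / σA)^(1/4) = (1.16×10^24 / (5.67×10⁻⁸ × 1.90×10^15))^(1/4).
T = (1.08×10^16)^(1/4) = 10200 K.

T ≈ 10200 K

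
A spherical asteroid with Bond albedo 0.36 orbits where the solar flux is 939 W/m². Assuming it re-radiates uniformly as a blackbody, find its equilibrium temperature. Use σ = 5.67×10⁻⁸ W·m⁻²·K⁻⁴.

Power absorbed = (1−a)S·πR²; power emitted = 4πR²σT⁴. Equating and cancelling πR²:
T = ((1−a)S / 4σ)^(1/4) = (601 / (4 × 5.67×10⁻⁸))^(1/4) = (2.65×10^9)^(1/4).
T = 227 K.

T ≈ 227 K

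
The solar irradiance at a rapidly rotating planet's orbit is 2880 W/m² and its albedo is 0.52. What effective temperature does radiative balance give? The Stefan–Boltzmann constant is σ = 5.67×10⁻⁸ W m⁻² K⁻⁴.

T ≈ 279 K

Power absorbed = (1−a)S·πR²; power emitted = 4πR²σT⁴. Equating and cancelling πR²:
T = ((1−a)S / 4σ)^(1/4) = (1380 / (4 × 5.67×10⁻⁸))^(1/4) = (6.10×10^9)^(1/4).
T = 279 K.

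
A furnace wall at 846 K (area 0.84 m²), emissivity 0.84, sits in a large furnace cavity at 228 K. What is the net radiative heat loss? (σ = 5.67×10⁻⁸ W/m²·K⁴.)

Q ≈ 20400 W

Q = εσA(T⁴ − T_s⁴). T⁴ − T_s⁴ = (846)⁴ − (228)⁴ = 5.12×10^11 − 2.70×10^9 = 5.10×10^11 K⁴.
Q = 0.84 × 5.67×10⁻⁸ × 0.840 × 5.10×10^11 = 20400 W.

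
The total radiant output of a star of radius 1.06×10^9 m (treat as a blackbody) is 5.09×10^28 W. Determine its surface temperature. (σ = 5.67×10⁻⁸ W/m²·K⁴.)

A = 4πr² = 4π × (1.06×10^9)² = 1.41×10^19 m².
From P = σAT⁴, T = (P / σA)^(1/4) = (5.09×10^28 / (5.67×10⁻⁸ × 1.41×10^19))^(1/4).
T = (6.36×10^16)^(1/4) = 15900 K.

T ≈ 15900 K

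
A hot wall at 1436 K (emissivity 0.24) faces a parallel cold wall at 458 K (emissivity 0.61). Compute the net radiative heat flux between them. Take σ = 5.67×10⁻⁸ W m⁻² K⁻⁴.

For two large parallel gray plates, q = σ(T₁⁴ − T₂⁴) / (1/ε₁ + 1/ε₂ − 1).
1/ε₁ + 1/ε₂ − 1 = 1/0.24 + 1/0.61 − 1 = 4.806.
T₁⁴ − T₂⁴ = 4.25×10^12 − 4.40×10^10 = 4.21×10^12 K⁴.
q = 5.67×10⁻⁸ × 4.21×10^12 / 4.806 = 49600 W/m².

q ≈ 49600 W/m²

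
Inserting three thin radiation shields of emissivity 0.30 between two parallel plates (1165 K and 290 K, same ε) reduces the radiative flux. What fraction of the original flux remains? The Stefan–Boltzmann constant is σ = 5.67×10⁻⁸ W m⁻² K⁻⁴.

ratio ≈ 0.250

With N identical shields there are N+1 = 4 gaps in series, each with the same radiative resistance, so the flux falls to 1/(N+1) of its unshielded value.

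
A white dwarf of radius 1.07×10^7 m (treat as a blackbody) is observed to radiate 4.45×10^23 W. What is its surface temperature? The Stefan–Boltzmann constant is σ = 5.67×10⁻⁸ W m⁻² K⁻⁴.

A = 4πr² = 4π × (1.07×10^7)² = 1.44×10^15 m².
From P = σAT⁴, T = (P / σA)^(1/4) = (4.45×10^23 / (5.67×10⁻⁸ × 1.44×10^15))^(1/4).
T = (5.46×10^15)^(1/4) = 8590 K.

T ≈ 8590 K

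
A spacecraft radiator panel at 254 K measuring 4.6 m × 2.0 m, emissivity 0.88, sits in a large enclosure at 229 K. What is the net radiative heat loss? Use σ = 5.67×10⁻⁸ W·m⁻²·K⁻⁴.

Q ≈ 648 W

A = 4.6 × 2.0 = 9.20 m².
Q = εσA(T⁴ − T_s⁴). T⁴ − T_s⁴ = (254)⁴ − (229)⁴ = 4.16×10^9 − 2.75×10^9 = 1.41×10^9 K⁴.
Q = 0.88 × 5.67×10⁻⁸ × 9.20 × 1.41×10^9 = 648 W.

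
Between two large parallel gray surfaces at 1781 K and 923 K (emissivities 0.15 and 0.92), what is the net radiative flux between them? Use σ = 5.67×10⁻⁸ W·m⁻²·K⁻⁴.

q ≈ 78400 W/m²

For two large parallel gray plates, q = σ(T₁⁴ − T₂⁴) / (1/ε₁ + 1/ε₂ − 1).
1/ε₁ + 1/ε₂ − 1 = 1/0.15 + 1/0.92 − 1 = 6.754.
T₁⁴ − T₂⁴ = 1.01×10^13 − 7.26×10^11 = 9.34×10^12 K⁴.
q = 5.67×10⁻⁸ × 9.34×10^12 / 6.754 = 78400 W/m².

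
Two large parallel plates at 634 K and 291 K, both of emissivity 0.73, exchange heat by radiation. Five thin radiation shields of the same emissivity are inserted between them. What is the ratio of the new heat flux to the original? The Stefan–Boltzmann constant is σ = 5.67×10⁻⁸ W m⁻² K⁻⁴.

ratio ≈ 0.167

With N identical shields there are N+1 = 6 gaps in series, each with the same radiative resistance, so the flux falls to 1/(N+1) of its unshielded value.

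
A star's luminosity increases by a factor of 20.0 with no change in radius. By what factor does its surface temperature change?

P ∝ T⁴ ⇒ T ∝ P^(1/4), so T scales by (20.0)^(1/4) = 2.11.

factor ≈ 2.11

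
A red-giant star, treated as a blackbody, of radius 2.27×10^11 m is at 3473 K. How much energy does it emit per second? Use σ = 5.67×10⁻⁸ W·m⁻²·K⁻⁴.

A = 4πr² = 4π × (2.27×10^11)² = 6.48×10^23 m².
P = σAT⁴ = 5.67×10⁻⁸ × 6.48×10^23 × (3473)⁴ = 5.67×10⁻⁸ × 6.48×10^23 × 1.45×10^14.
P = 5.34×10^30 W.

P ≈ 5.34×10^30 W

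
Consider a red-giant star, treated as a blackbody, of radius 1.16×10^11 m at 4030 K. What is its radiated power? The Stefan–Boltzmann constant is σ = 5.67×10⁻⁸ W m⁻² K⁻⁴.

A = 4πr² = 4π × (1.16×10^11)² = 1.69×10^23 m².
P = σAT⁴ = 5.67×10⁻⁸ × 1.69×10^23 × (4030)⁴ = 5.67×10⁻⁸ × 1.69×10^23 × 2.64×10^14.
P = 2.53×10^30 W.

P ≈ 2.53×10^30 W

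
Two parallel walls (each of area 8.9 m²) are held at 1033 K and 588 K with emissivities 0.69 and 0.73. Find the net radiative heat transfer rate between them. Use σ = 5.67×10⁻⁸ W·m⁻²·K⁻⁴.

Q ≈ 2.83×10^5 W

For two large parallel gray plates, q = σ(T₁⁴ − T₂⁴) / (1/ε₁ + 1/ε₂ − 1).
1/ε₁ + 1/ε₂ − 1 = 1/0.69 + 1/0.73 − 1 = 1.819.
T₁⁴ − T₂⁴ = 1.14×10^12 − 1.20×10^11 = 1.02×10^12 K⁴.
q = 5.67×10⁻⁸ × 1.02×10^12 / 1.819 = 31800 W/m².
Q = q·A = 31800 × 8.9 = 2.83×10^5 W.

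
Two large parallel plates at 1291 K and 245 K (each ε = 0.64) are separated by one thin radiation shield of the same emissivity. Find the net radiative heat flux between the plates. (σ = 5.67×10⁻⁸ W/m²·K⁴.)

q ≈ 37000 W/m²

Each of the 2 gaps contributes resistance (2/ε − 1) = 2/0.64 − 1 = 2.125; total = 4.250.
q = σ(T₁⁴ − T₂⁴) / 4.250 = 5.67×10⁻⁸ × 2.77×10^12 / 4.250 = 37000 W/m².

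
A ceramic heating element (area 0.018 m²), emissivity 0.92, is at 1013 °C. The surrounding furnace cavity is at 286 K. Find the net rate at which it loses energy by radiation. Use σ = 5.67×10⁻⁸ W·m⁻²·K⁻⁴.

Convert: 1013 °C = 1286 K.
Q = εσA(T⁴ − T_s⁴). T⁴ − T_s⁴ = (1286)⁴ − (286)⁴ = 2.74×10^12 − 6.69×10^9 = 2.73×10^12 K⁴.
Q = 0.92 × 5.67×10⁻⁸ × 0.0180 × 2.73×10^12 = 2560 W.

Q ≈ 2560 W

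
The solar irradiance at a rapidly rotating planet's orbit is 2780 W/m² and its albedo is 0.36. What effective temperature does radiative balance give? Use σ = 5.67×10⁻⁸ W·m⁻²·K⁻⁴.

T ≈ 298 K

Power absorbed = (1−a)S·πR²; power emitted = 4πR²σT⁴. Equating and cancelling πR²:
T = ((1−a)S / 4σ)^(1/4) = (1780 / (4 × 5.67×10⁻⁸))^(1/4) = (7.84×10^9)^(1/4).
T = 298 K.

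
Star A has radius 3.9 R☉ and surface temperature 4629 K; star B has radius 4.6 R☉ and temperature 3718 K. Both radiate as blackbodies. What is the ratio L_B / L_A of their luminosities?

L = 4πR²σT⁴ ∝ R²T⁴, so L_B/L_A = (4.6/3.9)² × (3718/4629)⁴ = 1.39 × 0.416 = 0.579.

L_B/L_A ≈ 0.579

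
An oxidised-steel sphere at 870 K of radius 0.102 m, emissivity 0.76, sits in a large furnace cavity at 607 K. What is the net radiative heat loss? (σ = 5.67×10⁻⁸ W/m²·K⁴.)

A = 4πr² = 4π × (0.102)² = 0.131 m².
Q = εσA(T⁴ − T_s⁴). T⁴ − T_s⁴ = (870)⁴ − (607)⁴ = 5.73×10^11 − 1.36×10^11 = 4.37×10^11 K⁴.
Q = 0.76 × 5.67×10⁻⁸ × 0.131 × 4.37×10^11 = 2460 W.

Q ≈ 2460 W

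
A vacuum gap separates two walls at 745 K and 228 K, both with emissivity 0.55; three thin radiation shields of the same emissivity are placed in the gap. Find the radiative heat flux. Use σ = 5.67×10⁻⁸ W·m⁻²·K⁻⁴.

Each of the 4 gaps contributes resistance (2/ε − 1) = 2/0.55 − 1 = 2.636; total = 10.55.
q = σ(T₁⁴ − T₂⁴) / 10.55 = 5.67×10⁻⁸ × 3.05×10^11 / 10.55 = 1640 W/m².

q ≈ 1640 W/m²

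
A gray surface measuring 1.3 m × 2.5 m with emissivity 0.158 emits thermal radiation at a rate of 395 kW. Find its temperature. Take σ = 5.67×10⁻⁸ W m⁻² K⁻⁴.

T ≈ 1920 K

A = 1.3 × 2.5 = 3.25 m².
From P = εσAT⁴, T = (P / εσA)^(1/4) = (3.95×10^5 / (0.158 × 5.67×10⁻⁸ × 3.25))^(1/4).
T = (1.36×10^13)^(1/4) = 1920 K.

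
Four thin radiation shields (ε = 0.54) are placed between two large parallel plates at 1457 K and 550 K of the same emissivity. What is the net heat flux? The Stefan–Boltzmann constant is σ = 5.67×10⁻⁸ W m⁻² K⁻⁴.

Each of the 5 gaps contributes resistance (2/ε − 1) = 2/0.54 − 1 = 2.704; total = 13.52.
q = σ(T₁⁴ − T₂⁴) / 13.52 = 5.67×10⁻⁸ × 4.41×10^12 / 13.52 = 18500 W/m².

q ≈ 18500 W/m²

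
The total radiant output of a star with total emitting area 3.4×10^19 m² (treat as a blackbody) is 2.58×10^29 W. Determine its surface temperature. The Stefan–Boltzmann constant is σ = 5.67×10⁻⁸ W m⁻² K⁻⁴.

From P = σAT⁴, T = (P / σA)^(1/4) = (2.58×10^29 / (5.67×10⁻⁸ × 3.40×10^19))^(1/4).
T = (1.34×10^17)^(1/4) = 19100 K.

T ≈ 19100 K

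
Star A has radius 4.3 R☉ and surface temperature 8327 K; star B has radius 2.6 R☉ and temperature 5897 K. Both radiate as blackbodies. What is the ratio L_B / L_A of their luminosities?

L_B/L_A ≈ 0.0920

L = 4πR²σT⁴ ∝ R²T⁴, so L_B/L_A = (2.6/4.3)² × (5897/8327)⁴ = 0.366 × 0.252 = 0.0920.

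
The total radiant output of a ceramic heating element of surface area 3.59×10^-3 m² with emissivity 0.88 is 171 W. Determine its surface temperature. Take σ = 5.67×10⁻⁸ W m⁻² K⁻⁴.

From P = εσAT⁴, T = (P / εσA)^(1/4) = (171 / (0.88 × 5.67×10⁻⁸ × 3.59×10^-3))^(1/4).
T = (9.55×10^11)^(1/4) = 988 K.

T ≈ 988 K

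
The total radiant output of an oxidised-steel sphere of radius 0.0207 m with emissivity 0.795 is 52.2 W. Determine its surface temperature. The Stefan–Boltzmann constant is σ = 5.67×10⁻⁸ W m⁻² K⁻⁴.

A = 4πr² = 4π × (0.0207)² = 5.38×10^-3 m².
From P = εσAT⁴, T = (P / εσA)^(1/4) = (52.2 / (0.795 × 5.67×10⁻⁸ × 5.38×10^-3))^(1/4).
T = (2.15×10^11)^(1/4) = 681 K.

T ≈ 681 K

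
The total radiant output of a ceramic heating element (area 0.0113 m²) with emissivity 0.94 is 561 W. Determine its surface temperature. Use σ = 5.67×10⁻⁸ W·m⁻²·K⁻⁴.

From P = εσAT⁴, T = (P / εσA)^(1/4) = (561 / (0.94 × 5.67×10⁻⁸ × 0.0113))^(1/4).
T = (9.31×10^11)^(1/4) = 982 K.

T ≈ 982 K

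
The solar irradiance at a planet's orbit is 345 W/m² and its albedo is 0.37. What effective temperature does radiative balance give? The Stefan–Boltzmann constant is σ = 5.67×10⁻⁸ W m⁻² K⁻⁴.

Power absorbed = (1−a)S·πR²; power emitted = 4πR²σT⁴. Equating and cancelling πR²:
T = ((1−a)S / 4σ)^(1/4) = (217 / (4 × 5.67×10⁻⁸))^(1/4) = (9.58×10^8)^(1/4).
T = 176 K.

T ≈ 176 K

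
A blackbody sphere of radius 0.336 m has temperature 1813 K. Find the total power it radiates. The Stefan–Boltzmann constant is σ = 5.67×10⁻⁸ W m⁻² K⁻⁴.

P ≈ 8.69×10^5 W

A = 4πr² = 4π × (0.336)² = 1.42 m².
P = σAT⁴ = 5.67×10⁻⁸ × 1.42 × (1813)⁴ = 5.67×10⁻⁸ × 1.42 × 1.08×10^13.
P = 8.69×10^5 W.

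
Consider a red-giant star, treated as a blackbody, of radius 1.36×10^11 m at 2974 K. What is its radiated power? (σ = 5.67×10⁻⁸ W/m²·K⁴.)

P ≈ 1.03×10^30 W

A = 4πr² = 4π × (1.36×10^11)² = 2.32×10^23 m².
P = σAT⁴ = 5.67×10⁻⁸ × 2.32×10^23 × (2974)⁴ = 5.67×10⁻⁸ × 2.32×10^23 × 7.82×10^13.
P = 1.03×10^30 W.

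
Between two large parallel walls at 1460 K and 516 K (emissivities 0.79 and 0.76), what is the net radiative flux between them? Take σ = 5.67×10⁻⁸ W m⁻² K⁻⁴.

q ≈ 1.60×10^5 W/m²

For two large parallel gray plates, q = σ(T₁⁴ − T₂⁴) / (1/ε₁ + 1/ε₂ − 1).
1/ε₁ + 1/ε₂ − 1 = 1/0.79 + 1/0.76 − 1 = 1.582.
T₁⁴ − T₂⁴ = 4.54×10^12 − 7.09×10^10 = 4.47×10^12 K⁴.
q = 5.67×10⁻⁸ × 4.47×10^12 / 1.582 = 1.60×10^5 W/m².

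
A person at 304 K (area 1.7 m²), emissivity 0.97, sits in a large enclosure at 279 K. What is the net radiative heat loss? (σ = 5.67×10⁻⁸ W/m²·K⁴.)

Q ≈ 232 W

Q = εσA(T⁴ − T_s⁴). T⁴ − T_s⁴ = (304)⁴ − (279)⁴ = 8.54×10^9 − 6.06×10^9 = 2.48×10^9 K⁴.
Q = 0.97 × 5.67×10⁻⁸ × 1.70 × 2.48×10^9 = 232 W.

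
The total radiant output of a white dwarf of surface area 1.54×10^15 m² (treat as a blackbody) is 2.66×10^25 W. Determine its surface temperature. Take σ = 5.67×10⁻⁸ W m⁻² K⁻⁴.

From P = σAT⁴, T = (P / σA)^(1/4) = (2.66×10^25 / (5.67×10⁻⁸ × 1.54×10^15))^(1/4).
T = (3.05×10^17)^(1/4) = 23500 K.

T ≈ 23500 K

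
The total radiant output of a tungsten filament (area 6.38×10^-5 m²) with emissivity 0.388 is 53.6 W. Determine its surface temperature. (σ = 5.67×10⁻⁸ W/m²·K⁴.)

From P = εσAT⁴, T = (P / εσA)^(1/4) = (53.6 / (0.388 × 5.67×10⁻⁸ × 6.38×10^-5))^(1/4).
T = (3.82×10^13)^(1/4) = 2490 K.

T ≈ 2490 K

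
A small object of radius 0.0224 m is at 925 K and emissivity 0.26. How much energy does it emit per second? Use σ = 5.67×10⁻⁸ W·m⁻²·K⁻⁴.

P ≈ 68.1 W

A = 4πr² = 4π × (0.0224)² = 6.31×10^-3 m².
Stefan–Boltzmann: P = εσAT⁴ = 0.26 × 5.67×10⁻⁸ × 6.31×10^-3 × (925)⁴ = 0.26 × 5.67×10⁻⁸ × 6.31×10^-3 × 7.32×10^11.
P = 68.1 W.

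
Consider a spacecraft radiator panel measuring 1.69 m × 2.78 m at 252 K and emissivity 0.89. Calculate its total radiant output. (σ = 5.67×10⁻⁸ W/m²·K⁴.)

A = 1.69 × 2.78 = 4.70 m².
P = εσAT⁴ = 0.89 × 5.67×10⁻⁸ × 4.70 × (252)⁴ = 0.89 × 5.67×10⁻⁸ × 4.70 × 4.03×10^9.
P = 956 W.

P ≈ 956 W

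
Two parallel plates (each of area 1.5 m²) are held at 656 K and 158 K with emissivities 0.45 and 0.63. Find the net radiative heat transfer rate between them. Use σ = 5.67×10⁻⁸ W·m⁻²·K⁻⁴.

For two large parallel gray plates, q = σ(T₁⁴ − T₂⁴) / (1/ε₁ + 1/ε₂ − 1).
1/ε₁ + 1/ε₂ − 1 = 1/0.45 + 1/0.63 − 1 = 2.810.
T₁⁴ − T₂⁴ = 1.85×10^11 − 6.23×10^8 = 1.85×10^11 K⁴.
q = 5.67×10⁻⁸ × 1.85×10^11 / 2.810 = 3720 W/m².
Q = q·A = 3720 × 1.5 = 5590 W.

Q ≈ 5590 W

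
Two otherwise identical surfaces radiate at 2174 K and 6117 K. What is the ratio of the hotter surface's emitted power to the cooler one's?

P ∝ T⁴, so the ratio is (6117/2174)⁴ = (2.814)⁴ = 62.7.

ratio ≈ 62.7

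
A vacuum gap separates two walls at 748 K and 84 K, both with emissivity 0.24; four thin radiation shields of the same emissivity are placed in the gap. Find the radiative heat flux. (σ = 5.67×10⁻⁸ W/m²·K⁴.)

Each of the 5 gaps contributes resistance (2/ε − 1) = 2/0.24 − 1 = 7.333; total = 36.67.
q = σ(T₁⁴ − T₂⁴) / 36.67 = 5.67×10⁻⁸ × 3.13×10^11 / 36.67 = 484 W/m².

q ≈ 484 W/m²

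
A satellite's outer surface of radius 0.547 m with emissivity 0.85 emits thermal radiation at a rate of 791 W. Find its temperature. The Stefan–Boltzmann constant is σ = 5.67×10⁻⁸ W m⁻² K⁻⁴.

A = 4πr² = 4π × (0.547)² = 3.76 m².
From P = εσAT⁴, T = (P / εσA)^(1/4) = (791 / (0.85 × 5.67×10⁻⁸ × 3.76))^(1/4).
T = (4.37×10^9)^(1/4) = 257 K.

T ≈ 257 K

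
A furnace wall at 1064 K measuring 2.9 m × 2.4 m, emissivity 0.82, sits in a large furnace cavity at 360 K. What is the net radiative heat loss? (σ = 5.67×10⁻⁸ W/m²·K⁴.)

Q ≈ 4.09×10^5 W

A = 2.9 × 2.4 = 6.96 m².
Q = εσA(T⁴ − T_s⁴). T⁴ − T_s⁴ = (1064)⁴ − (360)⁴ = 1.28×10^12 − 1.68×10^10 = 1.26×10^12 K⁴.
Q = 0.82 × 5.67×10⁻⁸ × 6.96 × 1.26×10^12 = 4.09×10^5 W.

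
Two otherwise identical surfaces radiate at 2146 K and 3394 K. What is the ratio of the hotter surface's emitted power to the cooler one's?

ratio ≈ 6.26

P ∝ T⁴, so the ratio is (3394/2146)⁴ = (1.582)⁴ = 6.26.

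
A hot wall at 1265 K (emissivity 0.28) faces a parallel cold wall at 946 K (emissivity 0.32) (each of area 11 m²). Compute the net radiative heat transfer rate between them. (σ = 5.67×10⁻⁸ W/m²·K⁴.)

Q ≈ 1.93×10^5 W

For two large parallel gray plates, q = σ(T₁⁴ − T₂⁴) / (1/ε₁ + 1/ε₂ − 1).
1/ε₁ + 1/ε₂ − 1 = 1/0.28 + 1/0.32 − 1 = 5.696.
T₁⁴ − T₂⁴ = 2.56×10^12 − 8.01×10^11 = 1.76×10^12 K⁴.
q = 5.67×10⁻⁸ × 1.76×10^12 / 5.696 = 17500 W/m².
Q = q·A = 17500 × 11 = 1.93×10^5 W.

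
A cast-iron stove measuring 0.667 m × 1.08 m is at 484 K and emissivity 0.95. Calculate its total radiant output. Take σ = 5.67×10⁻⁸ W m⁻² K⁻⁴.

A = 0.667 × 1.08 = 0.720 m².
P = εσAT⁴ = 0.95 × 5.67×10⁻⁸ × 0.720 × (484)⁴ = 0.95 × 5.67×10⁻⁸ × 0.720 × 5.49×10^10.
P = 2130 W.

P ≈ 2130 W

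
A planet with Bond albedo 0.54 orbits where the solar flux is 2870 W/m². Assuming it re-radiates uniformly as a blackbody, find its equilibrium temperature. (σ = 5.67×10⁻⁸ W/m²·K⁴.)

Power absorbed = (1−a)S·πR²; power emitted = 4πR²σT⁴. Equating and cancelling πR²:
T = ((1−a)S / 4σ)^(1/4) = (1320 / (4 × 5.67×10⁻⁸))^(1/4) = (5.82×10^9)^(1/4).
T = 276 K.

T ≈ 276 K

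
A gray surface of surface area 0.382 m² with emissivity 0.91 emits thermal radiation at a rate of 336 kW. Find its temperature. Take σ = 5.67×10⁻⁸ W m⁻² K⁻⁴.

T ≈ 2030 K

From P = εσAT⁴, T = (P / εσA)^(1/4) = (3.36×10^5 / (0.91 × 5.67×10⁻⁸ × 0.382))^(1/4).
T = (1.70×10^13)^(1/4) = 2030 K.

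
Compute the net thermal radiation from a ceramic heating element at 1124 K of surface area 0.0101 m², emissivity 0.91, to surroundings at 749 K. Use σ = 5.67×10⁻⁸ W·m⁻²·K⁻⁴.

Q = εσA(T⁴ − T_s⁴). T⁴ − T_s⁴ = (1124)⁴ − (749)⁴ = 1.60×10^12 − 3.15×10^11 = 1.28×10^12 K⁴.
Q = 0.91 × 5.67×10⁻⁸ × 0.0101 × 1.28×10^12 = 668 W.

Q ≈ 668 W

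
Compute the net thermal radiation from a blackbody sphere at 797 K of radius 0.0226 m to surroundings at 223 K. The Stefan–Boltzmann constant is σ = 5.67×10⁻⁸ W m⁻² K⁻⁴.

Q ≈ 146 W

A = 4πr² = 4π × (0.0226)² = 6.42×10^-3 m².
Q = σA(T⁴ − T_s⁴). T⁴ − T_s⁴ = (797)⁴ − (223)⁴ = 4.03×10^11 − 2.47×10^9 = 4.01×10^11 K⁴.
Q = 5.67×10⁻⁸ × 6.42×10^-3 × 4.01×10^11 = 146 W.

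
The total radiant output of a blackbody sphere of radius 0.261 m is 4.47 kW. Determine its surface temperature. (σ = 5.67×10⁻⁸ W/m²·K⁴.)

A = 4πr² = 4π × (0.261)² = 0.856 m².
From P = σAT⁴, T = (P / σA)^(1/4) = (4470 / (5.67×10⁻⁸ × 0.856))^(1/4).
T = (9.21×10^10)^(1/4) = 551 K.

T ≈ 551 K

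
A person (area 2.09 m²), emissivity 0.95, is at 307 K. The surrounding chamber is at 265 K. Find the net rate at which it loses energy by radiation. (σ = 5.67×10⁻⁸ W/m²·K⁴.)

Q = εσA(T⁴ − T_s⁴). T⁴ − T_s⁴ = (307)⁴ − (265)⁴ = 8.88×10^9 − 4.93×10^9 = 3.95×10^9 K⁴.
Q = 0.95 × 5.67×10⁻⁸ × 2.09 × 3.95×10^9 = 445 W.

Q ≈ 445 W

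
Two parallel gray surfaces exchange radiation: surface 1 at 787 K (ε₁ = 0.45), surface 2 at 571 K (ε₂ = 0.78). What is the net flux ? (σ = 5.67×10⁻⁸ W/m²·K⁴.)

For two large parallel gray plates, q = σ(T₁⁴ − T₂⁴) / (1/ε₁ + 1/ε₂ − 1).
1/ε₁ + 1/ε₂ − 1 = 1/0.45 + 1/0.78 − 1 = 2.504.
T₁⁴ − T₂⁴ = 3.84×10^11 − 1.06×10^11 = 2.77×10^11 K⁴.
q = 5.67×10⁻⁸ × 2.77×10^11 / 2.504 = 6280 W/m².

q ≈ 6280 W/m²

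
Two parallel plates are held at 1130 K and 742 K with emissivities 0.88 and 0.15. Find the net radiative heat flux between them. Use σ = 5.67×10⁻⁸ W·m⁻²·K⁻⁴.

For two large parallel gray plates, q = σ(T₁⁴ − T₂⁴) / (1/ε₁ + 1/ε₂ − 1).
1/ε₁ + 1/ε₂ − 1 = 1/0.88 + 1/0.15 − 1 = 6.803.
T₁⁴ − T₂⁴ = 1.63×10^12 − 3.03×10^11 = 1.33×10^12 K⁴.
q = 5.67×10⁻⁸ × 1.33×10^12 / 6.803 = 11100 W/m².

q ≈ 11100 W/m²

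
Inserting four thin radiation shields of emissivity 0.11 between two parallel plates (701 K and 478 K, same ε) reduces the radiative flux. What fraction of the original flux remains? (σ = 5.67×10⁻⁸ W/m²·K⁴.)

ratio ≈ 0.200

With N identical shields there are N+1 = 5 gaps in series, each with the same radiative resistance, so the flux falls to 1/(N+1) of its unshielded value.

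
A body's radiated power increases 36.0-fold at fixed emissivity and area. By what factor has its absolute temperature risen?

factor ≈ 2.45

P ∝ T⁴ ⇒ T ∝ P^(1/4), so T scales by (36.0)^(1/4) = 2.45.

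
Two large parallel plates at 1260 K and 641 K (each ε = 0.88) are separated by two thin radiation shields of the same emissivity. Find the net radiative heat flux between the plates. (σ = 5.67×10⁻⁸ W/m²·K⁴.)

Each of the 3 gaps contributes resistance (2/ε − 1) = 2/0.88 − 1 = 1.273; total = 3.818.
q = σ(T₁⁴ − T₂⁴) / 3.818 = 5.67×10⁻⁸ × 2.35×10^12 / 3.818 = 34900 W/m².

q ≈ 34900 W/m²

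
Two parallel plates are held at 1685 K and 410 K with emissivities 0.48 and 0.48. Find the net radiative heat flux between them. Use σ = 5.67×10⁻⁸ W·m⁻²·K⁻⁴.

q ≈ 1.44×10^5 W/m²

For two large parallel gray plates, q = σ(T₁⁴ − T₂⁴) / (1/ε₁ + 1/ε₂ − 1).
1/ε₁ + 1/ε₂ − 1 = 1/0.48 + 1/0.48 − 1 = 3.167.
T₁⁴ − T₂⁴ = 8.06×10^12 − 2.83×10^10 = 8.03×10^12 K⁴.
q = 5.67×10⁻⁸ × 8.03×10^12 / 3.167 = 1.44×10^5 W/m².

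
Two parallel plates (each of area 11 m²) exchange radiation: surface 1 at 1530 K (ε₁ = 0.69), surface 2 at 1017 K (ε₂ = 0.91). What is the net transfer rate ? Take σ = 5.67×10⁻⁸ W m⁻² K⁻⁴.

Q ≈ 1.78×10^6 W

For two large parallel gray plates, q = σ(T₁⁴ − T₂⁴) / (1/ε₁ + 1/ε₂ − 1).
1/ε₁ + 1/ε₂ − 1 = 1/0.69 + 1/0.91 − 1 = 1.548.
T₁⁴ − T₂⁴ = 5.48×10^12 − 1.07×10^12 = 4.41×10^12 K⁴.
q = 5.67×10⁻⁸ × 4.41×10^12 / 1.548 = 1.62×10^5 W/m².
Q = q·A = 1.62×10^5 × 11 = 1.78×10^6 W.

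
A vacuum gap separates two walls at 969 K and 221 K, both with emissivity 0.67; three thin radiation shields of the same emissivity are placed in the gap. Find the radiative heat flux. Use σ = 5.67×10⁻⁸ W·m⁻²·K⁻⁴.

q ≈ 6280 W/m²

Each of the 4 gaps contributes resistance (2/ε − 1) = 2/0.67 − 1 = 1.985; total = 7.940.
q = σ(T₁⁴ − T₂⁴) / 7.940 = 5.67×10⁻⁸ × 8.79×10^11 / 7.940 = 6280 W/m².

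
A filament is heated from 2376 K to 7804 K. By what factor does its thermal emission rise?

P ∝ T⁴, so the ratio is (7804/2376)⁴ = (3.285)⁴ = 116.

ratio ≈ 116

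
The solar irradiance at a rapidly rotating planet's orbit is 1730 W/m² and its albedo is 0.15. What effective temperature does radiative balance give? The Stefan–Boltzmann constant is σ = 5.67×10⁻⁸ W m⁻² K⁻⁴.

Power absorbed = (1−a)S·πR²; power emitted = 4πR²σT⁴. Equating and cancelling πR²:
T = ((1−a)S / 4σ)^(1/4) = (1470 / (4 × 5.67×10⁻⁸))^(1/4) = (6.48×10^9)^(1/4).
T = 284 K.

T ≈ 284 K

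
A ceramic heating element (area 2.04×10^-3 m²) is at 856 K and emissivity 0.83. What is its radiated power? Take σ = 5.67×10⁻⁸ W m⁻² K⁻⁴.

P ≈ 51.5 W

P = εσAT⁴ = 0.83 × 5.67×10⁻⁸ × 2.04×10^-3 × (856)⁴ = 0.83 × 5.67×10⁻⁸ × 2.04×10^-3 × 5.37×10^11.
P = 51.5 W.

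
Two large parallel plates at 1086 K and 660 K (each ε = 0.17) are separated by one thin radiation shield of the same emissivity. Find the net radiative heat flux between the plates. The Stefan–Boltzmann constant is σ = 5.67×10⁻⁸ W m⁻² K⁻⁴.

q ≈ 3160 W/m²

Each of the 2 gaps contributes resistance (2/ε − 1) = 2/0.17 − 1 = 10.76; total = 21.53.
q = σ(T₁⁴ − T₂⁴) / 21.53 = 5.67×10⁻⁸ × 1.20×10^12 / 21.53 = 3160 W/m².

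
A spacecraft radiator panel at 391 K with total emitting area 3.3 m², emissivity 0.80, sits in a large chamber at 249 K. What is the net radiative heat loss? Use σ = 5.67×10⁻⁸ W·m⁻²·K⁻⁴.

Q ≈ 2920 W

Q = εσA(T⁴ − T_s⁴). T⁴ − T_s⁴ = (391)⁴ − (249)⁴ = 2.34×10^10 − 3.84×10^9 = 1.95×10^10 K⁴.
Q = 0.80 × 5.67×10⁻⁸ × 3.30 × 1.95×10^10 = 2920 W.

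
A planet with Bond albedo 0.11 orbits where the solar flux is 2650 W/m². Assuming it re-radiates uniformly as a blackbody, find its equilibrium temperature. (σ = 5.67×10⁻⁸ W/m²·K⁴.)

T ≈ 319 K

Power absorbed = (1−a)S·πR²; power emitted = 4πR²σT⁴. Equating and cancelling πR²:
T = ((1−a)S / 4σ)^(1/4) = (2360 / (4 × 5.67×10⁻⁸))^(1/4) = (1.04×10^10)^(1/4).
T = 319 K.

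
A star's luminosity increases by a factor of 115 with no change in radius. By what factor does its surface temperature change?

P ∝ T⁴ ⇒ T ∝ P^(1/4), so T scales by (115)^(1/4) = 3.27.

factor ≈ 3.27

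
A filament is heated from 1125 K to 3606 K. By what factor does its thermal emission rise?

P ∝ T⁴, so the ratio is (3606/1125)⁴ = (3.205)⁴ = 106.

ratio ≈ 106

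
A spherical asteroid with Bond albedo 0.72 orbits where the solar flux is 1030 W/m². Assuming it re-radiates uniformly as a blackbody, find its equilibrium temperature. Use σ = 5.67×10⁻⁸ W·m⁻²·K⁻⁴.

Power absorbed = (1−a)S·πR²; power emitted = 4πR²σT⁴. Equating and cancelling πR²:
T = ((1−a)S / 4σ)^(1/4) = (288 / (4 × 5.67×10⁻⁸))^(1/4) = (1.27×10^9)^(1/4).
T = 189 K.

T ≈ 189 K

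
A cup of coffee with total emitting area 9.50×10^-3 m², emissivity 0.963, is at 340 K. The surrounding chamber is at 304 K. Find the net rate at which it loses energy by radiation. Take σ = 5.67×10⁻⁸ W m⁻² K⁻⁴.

Q ≈ 2.50 W

Q = εσA(T⁴ − T_s⁴). T⁴ − T_s⁴ = (340)⁴ − (304)⁴ = 1.34×10^10 − 8.54×10^9 = 4.82×10^9 K⁴.
Q = 0.963 × 5.67×10⁻⁸ × 9.50×10^-3 × 4.82×10^9 = 2.50 W.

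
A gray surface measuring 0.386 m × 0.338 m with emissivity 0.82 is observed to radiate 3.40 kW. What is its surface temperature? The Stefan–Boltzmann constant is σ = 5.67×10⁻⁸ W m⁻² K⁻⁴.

A = 0.386 × 0.338 = 0.130 m².
From P = εσAT⁴, T = (P / εσA)^(1/4) = (3400 / (0.82 × 5.67×10⁻⁸ × 0.130))^(1/4).
T = (5.61×10^11)^(1/4) = 865 K.

T ≈ 865 K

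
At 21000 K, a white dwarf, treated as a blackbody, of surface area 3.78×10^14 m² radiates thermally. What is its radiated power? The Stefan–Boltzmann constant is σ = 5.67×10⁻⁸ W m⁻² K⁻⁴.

P ≈ 4.17×10^24 W

P = σAT⁴ = 5.67×10⁻⁸ × 3.78×10^14 × (21000)⁴ = 5.67×10⁻⁸ × 3.78×10^14 × 1.94×10^17.
P = 4.17×10^24 W.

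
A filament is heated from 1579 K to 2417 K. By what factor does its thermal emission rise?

ratio ≈ 5.49

P ∝ T⁴, so the ratio is (2417/1579)⁴ = (1.531)⁴ = 5.49.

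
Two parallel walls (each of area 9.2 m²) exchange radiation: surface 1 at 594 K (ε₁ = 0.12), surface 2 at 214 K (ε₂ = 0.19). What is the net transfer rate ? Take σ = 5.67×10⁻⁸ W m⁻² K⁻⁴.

For two large parallel gray plates, q = σ(T₁⁴ − T₂⁴) / (1/ε₁ + 1/ε₂ − 1).
1/ε₁ + 1/ε₂ − 1 = 1/0.12 + 1/0.19 − 1 = 12.60.
T₁⁴ − T₂⁴ = 1.24×10^11 − 2.10×10^9 = 1.22×10^11 K⁴.
q = 5.67×10⁻⁸ × 1.22×10^11 / 12.60 = 551 W/m².
Q = q·A = 551 × 9.2 = 5070 W.

Q ≈ 5070 W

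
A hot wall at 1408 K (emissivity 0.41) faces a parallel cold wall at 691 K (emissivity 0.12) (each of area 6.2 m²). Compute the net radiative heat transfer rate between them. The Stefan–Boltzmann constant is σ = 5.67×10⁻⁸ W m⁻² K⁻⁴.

For two large parallel gray plates, q = σ(T₁⁴ − T₂⁴) / (1/ε₁ + 1/ε₂ − 1).
1/ε₁ + 1/ε₂ − 1 = 1/0.41 + 1/0.12 − 1 = 9.772.
T₁⁴ − T₂⁴ = 3.93×10^12 − 2.28×10^11 = 3.70×10^12 K⁴.
q = 5.67×10⁻⁸ × 3.70×10^12 / 9.772 = 21500 W/m².
Q = q·A = 21500 × 6.2 = 1.33×10^5 W.

Q ≈ 1.33×10^5 W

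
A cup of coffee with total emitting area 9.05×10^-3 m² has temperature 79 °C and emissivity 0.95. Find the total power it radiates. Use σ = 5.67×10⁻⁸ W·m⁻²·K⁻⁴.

79 °C = 352 K.
P = εσAT⁴ = 0.95 × 5.67×10⁻⁸ × 9.05×10^-3 × (352)⁴ = 0.95 × 5.67×10⁻⁸ × 9.05×10^-3 × 1.54×10^10.
P = 7.48 W.

P ≈ 7.48 W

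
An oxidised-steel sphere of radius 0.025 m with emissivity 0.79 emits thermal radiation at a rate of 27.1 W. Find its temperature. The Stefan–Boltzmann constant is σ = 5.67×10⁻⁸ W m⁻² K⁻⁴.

A = 4πr² = 4π × (0.025)² = 7.85×10^-3 m².
From P = εσAT⁴, T = (P / εσA)^(1/4) = (27.1 / (0.79 × 5.67×10⁻⁸ × 7.85×10^-3))^(1/4).
T = (7.70×10^10)^(1/4) = 527 K.

T ≈ 527 K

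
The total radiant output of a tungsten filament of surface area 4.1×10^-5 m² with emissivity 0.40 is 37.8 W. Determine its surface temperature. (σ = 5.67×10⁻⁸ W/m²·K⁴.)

T ≈ 2530 K

From P = εσAT⁴, T = (P / εσA)^(1/4) = (37.8 / (0.40 × 5.67×10⁻⁸ × 4.10×10^-5))^(1/4).
T = (4.07×10^13)^(1/4) = 2530 K.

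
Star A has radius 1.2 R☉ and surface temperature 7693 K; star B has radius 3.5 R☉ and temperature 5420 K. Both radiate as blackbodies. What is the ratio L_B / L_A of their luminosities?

L_B/L_A ≈ 2.10

L = 4πR²σT⁴ ∝ R²T⁴, so L_B/L_A = (3.5/1.2)² × (5420/7693)⁴ = 8.51 × 0.246 = 2.10.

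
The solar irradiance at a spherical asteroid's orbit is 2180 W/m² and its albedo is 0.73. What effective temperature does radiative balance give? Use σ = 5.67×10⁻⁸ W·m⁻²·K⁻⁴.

Power absorbed = (1−a)S·πR²; power emitted = 4πR²σT⁴. Equating and cancelling πR²:
T = ((1−a)S / 4σ)^(1/4) = (589 / (4 × 5.67×10⁻⁸))^(1/4) = (2.60×10^9)^(1/4).
T = 226 K.

T ≈ 226 K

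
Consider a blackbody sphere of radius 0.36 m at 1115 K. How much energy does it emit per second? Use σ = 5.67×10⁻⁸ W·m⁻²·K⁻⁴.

A = 4πr² = 4π × (0.36)² = 1.63 m².
P = σAT⁴ = 5.67×10⁻⁸ × 1.63 × (1115)⁴ = 5.67×10⁻⁸ × 1.63 × 1.55×10^12.
P = 1.43×10^5 W.

P ≈ 1.43×10^5 W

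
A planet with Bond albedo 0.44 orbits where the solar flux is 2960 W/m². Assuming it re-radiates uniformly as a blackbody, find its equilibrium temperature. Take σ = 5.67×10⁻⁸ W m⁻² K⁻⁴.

T ≈ 292 K

Power absorbed = (1−a)S·πR²; power emitted = 4πR²σT⁴. Equating and cancelling πR²:
T = ((1−a)S / 4σ)^(1/4) = (1660 / (4 × 5.67×10⁻⁸))^(1/4) = (7.31×10^9)^(1/4).
T = 292 K.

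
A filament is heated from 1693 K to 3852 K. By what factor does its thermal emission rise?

ratio ≈ 26.8

P ∝ T⁴, so the ratio is (3852/1693)⁴ = (2.275)⁴ = 26.8.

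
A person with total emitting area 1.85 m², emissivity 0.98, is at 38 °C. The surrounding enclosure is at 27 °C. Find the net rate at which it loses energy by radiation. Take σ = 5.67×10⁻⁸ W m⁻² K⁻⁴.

Q ≈ 129 W

Convert: 38 °C = 311 K; 27 °C = 300 K.
Q = εσA(T⁴ − T_s⁴). T⁴ − T_s⁴ = (311)⁴ − (300)⁴ = 9.35×10^9 − 8.10×10^9 = 1.25×10^9 K⁴.
Q = 0.98 × 5.67×10⁻⁸ × 1.85 × 1.25×10^9 = 129 W.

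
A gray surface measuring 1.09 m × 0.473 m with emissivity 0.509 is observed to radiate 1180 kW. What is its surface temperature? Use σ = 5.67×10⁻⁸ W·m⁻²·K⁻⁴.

T ≈ 2980 K

A = 1.09 × 0.473 = 0.516 m².
From P = εσAT⁴, T = (P / εσA)^(1/4) = (1.18×10^6 / (0.509 × 5.67×10⁻⁸ × 0.516))^(1/4).
T = (7.93×10^13)^(1/4) = 2980 K.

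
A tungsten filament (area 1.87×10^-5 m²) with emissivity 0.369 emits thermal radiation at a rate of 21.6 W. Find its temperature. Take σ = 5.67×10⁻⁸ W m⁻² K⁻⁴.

From P = εσAT⁴, T = (P / εσA)^(1/4) = (21.6 / (0.369 × 5.67×10⁻⁸ × 1.87×10^-5))^(1/4).
T = (5.52×10^13)^(1/4) = 2730 K.

T ≈ 2730 K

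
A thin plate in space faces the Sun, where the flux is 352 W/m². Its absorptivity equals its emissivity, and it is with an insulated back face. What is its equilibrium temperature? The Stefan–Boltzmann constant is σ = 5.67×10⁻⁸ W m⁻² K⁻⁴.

Absorbed flux αS = emitted flux εσT⁴ (one radiating face); with α = ε, T = (S/σ)^(1/4).
T = (352 / 5.67×10⁻⁸)^(1/4) = (6.21×10^9)^(1/4).
T = 281 K.

T ≈ 281 K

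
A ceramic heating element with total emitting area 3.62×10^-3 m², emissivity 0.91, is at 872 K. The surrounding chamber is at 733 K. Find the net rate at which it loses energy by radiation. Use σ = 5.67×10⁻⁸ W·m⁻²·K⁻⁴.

Q ≈ 54.1 W

Q = εσA(T⁴ − T_s⁴). T⁴ − T_s⁴ = (872)⁴ − (733)⁴ = 5.78×10^11 − 2.89×10^11 = 2.90×10^11 K⁴.
Q = 0.91 × 5.67×10⁻⁸ × 3.62×10^-3 × 2.90×10^11 = 54.1 W.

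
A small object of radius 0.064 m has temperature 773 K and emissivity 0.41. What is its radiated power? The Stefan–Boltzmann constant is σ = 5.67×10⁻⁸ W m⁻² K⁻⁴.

P ≈ 427 W

A = 4πr² = 4π × (0.064)² = 0.0515 m².
P = εσAT⁴ = 0.41 × 5.67×10⁻⁸ × 0.0515 × (773)⁴ = 0.41 × 5.67×10⁻⁸ × 0.0515 × 3.57×10^11.
P = 427 W.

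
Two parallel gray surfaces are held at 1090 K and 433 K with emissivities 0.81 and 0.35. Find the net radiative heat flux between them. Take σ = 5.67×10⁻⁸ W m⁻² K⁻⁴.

For two large parallel gray plates, q = σ(T₁⁴ − T₂⁴) / (1/ε₁ + 1/ε₂ − 1).
1/ε₁ + 1/ε₂ − 1 = 1/0.81 + 1/0.35 − 1 = 3.092.
T₁⁴ − T₂⁴ = 1.41×10^12 − 3.52×10^10 = 1.38×10^12 K⁴.
q = 5.67×10⁻⁸ × 1.38×10^12 / 3.092 = 25200 W/m².

q ≈ 25200 W/m²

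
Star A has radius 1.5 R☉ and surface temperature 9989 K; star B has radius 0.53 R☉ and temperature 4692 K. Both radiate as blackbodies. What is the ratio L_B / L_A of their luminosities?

L = 4πR²σT⁴ ∝ R²T⁴, so L_B/L_A = (0.53/1.5)² × (4692/9989)⁴ = 0.125 × 0.0487 = 6.08×10^-3.

L_B/L_A ≈ 6.08×10^-3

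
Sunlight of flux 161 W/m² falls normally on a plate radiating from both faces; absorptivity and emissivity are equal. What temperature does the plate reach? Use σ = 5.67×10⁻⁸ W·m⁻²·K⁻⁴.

T ≈ 194 K

Absorbed flux αS = emitted flux 2εσT⁴ per unit area; with α = ε this gives T = (S/2σ)^(1/4).
T = (161 / (2 × 5.67×10⁻⁸))^(1/4) = (1.42×10^9)^(1/4).
T = 194 K.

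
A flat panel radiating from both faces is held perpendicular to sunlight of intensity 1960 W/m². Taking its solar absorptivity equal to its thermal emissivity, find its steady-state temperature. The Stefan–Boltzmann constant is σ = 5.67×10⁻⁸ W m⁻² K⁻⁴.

T ≈ 363 K

Absorbed flux αS = emitted flux 2εσT⁴ per unit area; with α = ε this gives T = (S/2σ)^(1/4).
T = (1960 / (2 × 5.67×10⁻⁸))^(1/4) = (1.73×10^10)^(1/4).
T = 363 K.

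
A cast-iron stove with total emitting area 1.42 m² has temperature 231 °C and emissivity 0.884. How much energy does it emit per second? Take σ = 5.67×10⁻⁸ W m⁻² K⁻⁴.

231 °C = 504 K.
P = εσAT⁴ = 0.884 × 5.67×10⁻⁸ × 1.42 × (504)⁴ = 0.884 × 5.67×10⁻⁸ × 1.42 × 6.45×10^10.
P = 4590 W.

P ≈ 4590 W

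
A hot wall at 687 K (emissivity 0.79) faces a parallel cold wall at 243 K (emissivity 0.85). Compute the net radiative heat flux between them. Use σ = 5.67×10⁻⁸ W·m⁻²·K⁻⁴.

q ≈ 8620 W/m²

For two large parallel gray plates, q = σ(T₁⁴ − T₂⁴) / (1/ε₁ + 1/ε₂ − 1).
1/ε₁ + 1/ε₂ − 1 = 1/0.79 + 1/0.85 − 1 = 1.442.
T₁⁴ − T₂⁴ = 2.23×10^11 − 3.49×10^9 = 2.19×10^11 K⁴.
q = 5.67×10⁻⁸ × 2.19×10^11 / 1.442 = 8620 W/m².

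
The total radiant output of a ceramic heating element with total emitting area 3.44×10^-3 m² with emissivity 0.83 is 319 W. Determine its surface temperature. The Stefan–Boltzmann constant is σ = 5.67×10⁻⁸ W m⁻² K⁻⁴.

From P = εσAT⁴, T = (P / εσA)^(1/4) = (319 / (0.83 × 5.67×10⁻⁸ × 3.44×10^-3))^(1/4).
T = (1.97×10^12)^(1/4) = 1180 K.

T ≈ 1180 K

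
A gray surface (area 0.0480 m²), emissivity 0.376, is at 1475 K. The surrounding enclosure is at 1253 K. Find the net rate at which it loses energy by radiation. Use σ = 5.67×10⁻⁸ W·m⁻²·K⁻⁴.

Q = εσA(T⁴ − T_s⁴). T⁴ − T_s⁴ = (1475)⁴ − (1253)⁴ = 4.73×10^12 − 2.46×10^12 = 2.27×10^12 K⁴.
Q = 0.376 × 5.67×10⁻⁸ × 0.0480 × 2.27×10^12 = 2320 W.

Q ≈ 2320 W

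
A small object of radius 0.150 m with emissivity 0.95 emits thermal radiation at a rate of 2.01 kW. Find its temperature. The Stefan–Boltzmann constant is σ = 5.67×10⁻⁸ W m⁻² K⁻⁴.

T ≈ 603 K

A = 4πr² = 4π × (0.150)² = 0.283 m².
From P = εσAT⁴, T = (P / εσA)^(1/4) = (2010 / (0.95 × 5.67×10⁻⁸ × 0.283))^(1/4).
T = (1.32×10^11)^(1/4) = 603 K.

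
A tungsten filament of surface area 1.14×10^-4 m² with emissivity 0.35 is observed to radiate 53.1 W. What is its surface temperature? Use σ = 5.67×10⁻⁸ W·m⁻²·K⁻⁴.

T ≈ 2200 K

From P = εσAT⁴, T = (P / εσA)^(1/4) = (53.1 / (0.35 × 5.67×10⁻⁸ × 1.14×10^-4))^(1/4).
T = (2.35×10^13)^(1/4) = 2200 K.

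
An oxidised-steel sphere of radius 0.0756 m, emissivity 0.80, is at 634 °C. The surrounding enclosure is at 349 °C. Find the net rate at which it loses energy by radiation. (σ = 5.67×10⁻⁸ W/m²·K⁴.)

A = 4πr² = 4π × (0.0756)² = 0.0718 m².
Convert: 634 °C = 907 K; 349 °C = 622 K.
Q = εσA(T⁴ − T_s⁴). T⁴ − T_s⁴ = (907)⁴ − (622)⁴ = 6.77×10^11 − 1.50×10^11 = 5.27×10^11 K⁴.
Q = 0.80 × 5.67×10⁻⁸ × 0.0718 × 5.27×10^11 = 1720 W.

Q ≈ 1720 W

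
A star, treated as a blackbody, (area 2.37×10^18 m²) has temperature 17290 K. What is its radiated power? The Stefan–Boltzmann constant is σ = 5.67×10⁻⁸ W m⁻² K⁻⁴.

P = σAT⁴ = 5.67×10⁻⁸ × 2.37×10^18 × (17290)⁴ = 5.67×10⁻⁸ × 2.37×10^18 × 8.94×10^16.
P = 1.20×10^28 W.

P ≈ 1.20×10^28 W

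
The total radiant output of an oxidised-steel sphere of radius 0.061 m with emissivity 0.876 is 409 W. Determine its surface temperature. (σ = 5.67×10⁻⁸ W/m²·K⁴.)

A = 4πr² = 4π × (0.061)² = 0.0468 m².
From P = εσAT⁴, T = (P / εσA)^(1/4) = (409 / (0.876 × 5.67×10⁻⁸ × 0.0468))^(1/4).
T = (1.76×10^11)^(1/4) = 648 K.

T ≈ 648 K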